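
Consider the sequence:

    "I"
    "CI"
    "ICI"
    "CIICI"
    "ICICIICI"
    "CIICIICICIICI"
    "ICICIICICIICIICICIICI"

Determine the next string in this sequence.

CIICIICICIICIICICIICICIICIICICIICI

This is a Fibonacci-style word recurrence s(k) = s(k−2)·s(k−1): e.g. I·CI = ICI.
Continuing: CIICIICICIICI · ICICIICICIICIICICIICI gives term 8.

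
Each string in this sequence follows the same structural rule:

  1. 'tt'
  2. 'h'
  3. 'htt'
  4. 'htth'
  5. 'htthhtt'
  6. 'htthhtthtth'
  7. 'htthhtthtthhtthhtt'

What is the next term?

Each term (from the third on) is the previous term followed by the one before it: term 3 = h·tt = htt.
Continuing: htthhtthtthhtthhtt · htthhtthtth gives term 8.

htthhtthtthhtthhtthtthhtthtth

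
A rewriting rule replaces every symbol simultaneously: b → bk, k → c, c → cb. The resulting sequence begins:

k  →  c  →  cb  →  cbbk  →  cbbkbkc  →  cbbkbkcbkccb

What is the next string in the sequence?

cbbkbkcbkccbbkccbcbbk

Apply φ to cbbkbkcbkccb symbol by symbol: c→cb, b→bk, b→bk, k→c, b→bk, k→c, c→cb, b→bk, k→c, c→cb, c→cb, b→bk; joined: cb bk bk c bk c cb bk c cb cb bk.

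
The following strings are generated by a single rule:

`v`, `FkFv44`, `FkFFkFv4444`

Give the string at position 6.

s(k+1) = FkF·s(k)·44, so each term gains FkF as a prefix and 44 as a suffix.
From FkFFkFv4444, 3 further steps: FkFFkFv4444 → FkFFkFFkFv444444 → FkFFkFFkFFkFv44444444 → (answer).

FkFFkFFkFFkFFkFv4444444444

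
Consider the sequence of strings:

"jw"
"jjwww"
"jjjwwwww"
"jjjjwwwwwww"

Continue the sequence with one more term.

The n-th term is n j's then 2n-1 w's (n = 1, 2, …).
At n = 5 the blocks have lengths 5, 9.

jjjjjwwwwwwwww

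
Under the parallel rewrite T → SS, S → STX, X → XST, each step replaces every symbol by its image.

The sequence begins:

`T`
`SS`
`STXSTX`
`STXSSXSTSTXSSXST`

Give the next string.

STXSSXSTSTXSTXXSTSTXSSSTXSSXSTSTXSTXXSTSTXSS

Replace each of the 16 characters of STXSSXSTSTXSSXST in place — STX SS XST STX STX XST STX SS STX SS XST STX STX XST STX SS — and concatenate.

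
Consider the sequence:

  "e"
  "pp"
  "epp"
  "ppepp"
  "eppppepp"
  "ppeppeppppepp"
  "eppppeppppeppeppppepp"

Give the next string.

ppeppeppppeppeppppeppppeppeppppepp

This is a Fibonacci-style word recurrence s(k) = s(k−2)·s(k−1): e.g. e·pp = epp.
Continuing: ppeppeppppepp · eppppeppppeppeppppepp gives term 8.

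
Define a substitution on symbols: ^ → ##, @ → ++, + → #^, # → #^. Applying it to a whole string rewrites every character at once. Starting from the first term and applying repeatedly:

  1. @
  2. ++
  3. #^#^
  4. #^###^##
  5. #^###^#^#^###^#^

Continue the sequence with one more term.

Replace each of the 16 characters of #^###^#^#^###^#^ in place — #^ ## #^ #^ #^ ## #^ ## #^ ## #^ #^ #^ ## #^ ## — and concatenate.

#^###^#^#^###^###^###^#^#^###^##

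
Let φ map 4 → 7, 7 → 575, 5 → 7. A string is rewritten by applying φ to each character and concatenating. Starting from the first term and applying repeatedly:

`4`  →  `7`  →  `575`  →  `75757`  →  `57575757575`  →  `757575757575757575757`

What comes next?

Rewriting the 21 symbols of 757575757575757575757 one by one yields 575 7 575 7 575 7 575 7 575 7 575 7 575 7 575 7 575 7 575 7 575; concatenated:

5757575757575757575757575757575757575757575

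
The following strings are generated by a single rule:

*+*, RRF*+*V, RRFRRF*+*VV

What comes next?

Each term wraps the previous one in RRF on the left and V on the right.
Applying this once more to RRFRRF*+*VV:

RRFRRFRRF*+*VVV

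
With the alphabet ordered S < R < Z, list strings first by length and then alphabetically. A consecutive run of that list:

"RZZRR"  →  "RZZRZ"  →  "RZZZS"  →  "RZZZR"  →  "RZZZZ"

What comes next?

ZSSSS

The successor of RZZZZ increments the rightmost position that isn't already Z and resets every position after it to S.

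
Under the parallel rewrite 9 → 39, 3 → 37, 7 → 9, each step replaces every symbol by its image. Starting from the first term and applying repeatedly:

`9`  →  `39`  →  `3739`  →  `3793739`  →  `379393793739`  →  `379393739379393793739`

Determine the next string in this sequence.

Rewriting the 21 symbols of 379393739379393793739 one by one yields 37 9 39 37 39 37 9 37 39 37 9 39 37 39 37 9 39 37 9 37 39; concatenated:

3793937393793739379393739379393793739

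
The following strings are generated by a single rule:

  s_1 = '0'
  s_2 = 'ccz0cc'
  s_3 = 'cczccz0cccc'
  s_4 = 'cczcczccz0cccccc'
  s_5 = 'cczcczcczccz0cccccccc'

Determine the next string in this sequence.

Every step adds ccz to the front and cc to the end of the previous string.
So the next term is ccz·cczcczcczccz0cccccccc·cc.

cczcczcczcczccz0cccccccccc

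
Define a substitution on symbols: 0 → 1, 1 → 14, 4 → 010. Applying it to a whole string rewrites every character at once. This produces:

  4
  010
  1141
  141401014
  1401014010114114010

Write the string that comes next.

Replace each of the 19 characters of 1401014010114114010 in place — 14 010 1 14 1 14 010 1 14 1 14 14 010 14 14 010 1 14 1 — and concatenate.

140101141140101141141401014140101141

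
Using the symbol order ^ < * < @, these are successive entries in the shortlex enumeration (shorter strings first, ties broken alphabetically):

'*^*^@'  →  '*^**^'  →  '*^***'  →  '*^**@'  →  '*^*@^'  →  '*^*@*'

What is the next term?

*^*@@

Find the rightmost character of *^*@* below @, bump it to the next letter, and reset everything to its right to ^.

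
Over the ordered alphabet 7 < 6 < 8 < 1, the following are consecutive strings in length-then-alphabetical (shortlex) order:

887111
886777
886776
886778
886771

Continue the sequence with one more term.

Treat 886771 as a base-4 numeral over the given alphabet and add one, carrying through any trailing 1's.

886767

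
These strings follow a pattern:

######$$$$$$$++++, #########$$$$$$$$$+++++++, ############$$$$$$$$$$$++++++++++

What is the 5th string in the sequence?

##################$$$$$$$$$$$$$$$++++++++++++++++

Term n consists of 3n #'s, followed by 2n+3 $'s, followed by 3n-2 +'s, where the shown terms are n = 2, 3, 4.
At n = 6 the blocks have lengths 18, 15, 16.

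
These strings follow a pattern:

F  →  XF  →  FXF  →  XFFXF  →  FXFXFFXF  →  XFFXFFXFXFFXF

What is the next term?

FXFXFFXFXFFXFFXFXFFXF

This is a Fibonacci-style word recurrence s(k) = s(k−2)·s(k−1): e.g. F·XF = FXF.
So term 7 is FXFXFFXF·XFFXFFXFXFFXF.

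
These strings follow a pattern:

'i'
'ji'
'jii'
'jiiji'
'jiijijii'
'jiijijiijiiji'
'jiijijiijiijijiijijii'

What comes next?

jiijijiijiijijiijijiijiijijiijiiji

This is a Fibonacci-style word recurrence s(k) = s(k−1)·s(k−2): e.g. ji·i = jii.
Continuing: jiijijiijiijijiijijii · jiijijiijiiji gives term 8.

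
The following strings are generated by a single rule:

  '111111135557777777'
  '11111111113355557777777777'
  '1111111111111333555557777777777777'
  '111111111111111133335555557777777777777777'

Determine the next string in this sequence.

11111111111111111113333355555557777777777777777777

The n-th term is 3n+1 1's then n-1 3's then n+1 5's then 3n+1 7's, where the shown terms are n = 2, 3, 4, 5.
For the next term, n = 6, so the run lengths are 19, 5, 7, 19.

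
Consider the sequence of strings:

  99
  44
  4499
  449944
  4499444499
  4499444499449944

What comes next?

44994444994499444499444499

This is a Fibonacci-style word recurrence s(k) = s(k−1)·s(k−2): e.g. 44·99 = 4499.
So term 7 is 4499444499449944·4499444499.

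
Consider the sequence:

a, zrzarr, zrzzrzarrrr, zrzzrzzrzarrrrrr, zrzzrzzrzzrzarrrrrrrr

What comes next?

zrzzrzzrzzrzzrzarrrrrrrrrr

s(k+1) = zrz·s(k)·rr, so each term gains zrz as a prefix and rr as a suffix.
One more step from zrzzrzzrzzrzarrrrrrrr gives the answer.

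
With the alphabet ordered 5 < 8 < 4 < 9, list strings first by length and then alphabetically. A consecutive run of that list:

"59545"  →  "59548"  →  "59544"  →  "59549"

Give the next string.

Treat 59549 as a base-4 numeral over the given alphabet and add one, carrying through any trailing 9's.

59595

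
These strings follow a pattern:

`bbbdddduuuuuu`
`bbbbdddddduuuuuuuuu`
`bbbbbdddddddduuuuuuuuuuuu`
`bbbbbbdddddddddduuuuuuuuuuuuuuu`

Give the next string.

bbbbbbbdddddddddddduuuuuuuuuuuuuuuuuu

The n-th term is n+2 b's then 2n+2 d's then 3n+3 u's (n = 1, 2, …).
Setting n = 5 gives 7, 12, 18 characters in each block.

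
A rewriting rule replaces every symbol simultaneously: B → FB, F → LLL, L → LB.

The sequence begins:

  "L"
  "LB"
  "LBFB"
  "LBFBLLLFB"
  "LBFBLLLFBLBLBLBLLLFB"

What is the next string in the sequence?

LBFBLLLFBLBLBLBLLLFBLBFBLBFBLBFBLBLBLBLLLFB

Applying the rule to each of the 20 symbols of LBFBLLLFBLBLBLBLLLFB gives the pieces LB FB LLL FB LB LB LB LLL FB LB FB LB FB LB FB LB LB LB LLL FB, which concatenate to the answer.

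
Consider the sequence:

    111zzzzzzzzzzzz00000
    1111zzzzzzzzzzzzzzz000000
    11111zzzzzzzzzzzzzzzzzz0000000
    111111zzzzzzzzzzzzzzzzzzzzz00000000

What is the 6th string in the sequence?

Reading off run lengths: 1 runs 3, 4, 5, 6; z runs 12, 15, 18, 21; 0 runs 5, 6, 7, 8 — each is linear in n, where the shown terms are n = 3, 4, 5, 6.
At n = 8 the blocks have lengths 8, 27, 10.

11111111zzzzzzzzzzzzzzzzzzzzzzzzzzz0000000000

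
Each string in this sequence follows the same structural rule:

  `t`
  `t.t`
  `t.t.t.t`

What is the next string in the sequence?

t.t.t.t.t.t.t.t

Each string is two copies of the previous one joined by '.'.
One more doubling of t.t.t.t gives the answer.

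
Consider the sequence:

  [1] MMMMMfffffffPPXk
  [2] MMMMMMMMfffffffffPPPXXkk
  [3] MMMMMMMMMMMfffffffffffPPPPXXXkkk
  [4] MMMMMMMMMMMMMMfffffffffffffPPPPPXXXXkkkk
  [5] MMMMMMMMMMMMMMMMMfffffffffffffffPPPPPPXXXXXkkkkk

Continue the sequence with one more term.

MMMMMMMMMMMMMMMMMMMMfffffffffffffffffPPPPPPPXXXXXXkkkkkk

Term n consists of 3n-1 M's, followed by 2n+3 f's, followed by n P's, followed by n-1 X's, followed by n-1 k's, where the shown terms are n = 2, 3, 4, 5, 6.
For the next term, n = 7, so the run lengths are 20, 17, 7, 6, 6.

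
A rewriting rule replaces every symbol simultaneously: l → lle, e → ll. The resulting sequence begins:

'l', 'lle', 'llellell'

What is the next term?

Rewriting each symbol of llellell: l→lle, l→lle, e→ll, l→lle, l→lle, e→ll, l→lle, l→lle, which concatenates to lle lle ll lle lle ll lle lle.

llellellllellellllelle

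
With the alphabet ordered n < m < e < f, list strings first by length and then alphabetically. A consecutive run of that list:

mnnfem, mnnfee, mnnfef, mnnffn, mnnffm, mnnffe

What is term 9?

mnmnnm

Continuing the enumeration 3 steps past mnnffe: mnnffe → mnnfff → mnmnnn → (answer).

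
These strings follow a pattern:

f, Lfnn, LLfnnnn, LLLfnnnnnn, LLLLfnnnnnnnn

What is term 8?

LLLLLLLfnnnnnnnnnnnnnn

Every step adds L to the front and nn to the end of the previous string.
From LLLLfnnnnnnnn, 3 further steps: LLLLfnnnnnnnn → LLLLLfnnnnnnnnnn → LLLLLLfnnnnnnnnnnnn → (answer).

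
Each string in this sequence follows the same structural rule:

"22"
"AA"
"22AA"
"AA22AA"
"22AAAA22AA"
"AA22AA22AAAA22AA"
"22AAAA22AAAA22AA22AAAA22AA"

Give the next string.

From term 3 onward, concatenate the second-to-last term with the last: 22·AA = 22AA, AA·22AA = AA22AA, …
The next term joins AA22AA22AAAA22AA and 22AAAA22AAAA22AA22AAAA22AA.

AA22AA22AAAA22AA22AAAA22AAAA22AA22AAAA22AA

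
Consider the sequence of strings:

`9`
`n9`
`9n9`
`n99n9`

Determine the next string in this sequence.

Each term (from the third on) is the two preceding terms concatenated in order: term 3 = 9·n9 = 9n9.
The next term joins 9n9 and n99n9.

9n9n99n9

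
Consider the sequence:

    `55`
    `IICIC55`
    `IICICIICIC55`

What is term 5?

The strings grow by a fixed prefix IICIC each time.
From IICICIICIC55, 2 further steps: IICICIICIC55 → IICICIICICIICIC55 → (answer).

IICICIICICIICICIICIC55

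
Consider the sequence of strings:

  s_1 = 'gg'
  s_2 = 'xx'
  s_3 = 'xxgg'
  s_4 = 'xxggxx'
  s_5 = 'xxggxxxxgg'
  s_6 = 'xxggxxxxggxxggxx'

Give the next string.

xxggxxxxggxxggxxxxggxxxxgg

From term 3 onward, concatenate the last term with the second-to-last: xx·gg = xxgg, xxgg·xx = xxggxx, …
So term 7 is xxggxxxxggxxggxx·xxggxxxxgg.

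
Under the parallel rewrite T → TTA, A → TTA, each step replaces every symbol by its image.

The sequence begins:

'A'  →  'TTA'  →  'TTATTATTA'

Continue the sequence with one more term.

TTATTATTATTATTATTATTATTATTA

Rewriting each symbol of TTATTATTA: T→TTA, T→TTA, A→TTA, T→TTA, T→TTA, A→TTA, T→TTA, T→TTA, A→TTA, which concatenates to TTA TTA TTA TTA TTA TTA TTA TTA TTA.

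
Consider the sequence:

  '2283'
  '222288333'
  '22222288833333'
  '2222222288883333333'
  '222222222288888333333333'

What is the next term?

Each string has the form 2^{2n} 8^{n} 3^{2n-1} (n = 1, 2, …).
At n = 6 the blocks have lengths 12, 6, 11.

22222222222288888833333333333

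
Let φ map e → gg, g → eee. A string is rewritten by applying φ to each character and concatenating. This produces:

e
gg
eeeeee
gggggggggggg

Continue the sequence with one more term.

Apply φ to gggggggggggg symbol by symbol: g→eee, g→eee, g→eee, g→eee, g→eee, g→eee, g→eee, g→eee, g→eee, g→eee, g→eee, g→eee; joined: eee eee eee eee eee eee eee eee eee eee eee eee.

eeeeeeeeeeeeeeeeeeeeeeeeeeeeeeeeeeee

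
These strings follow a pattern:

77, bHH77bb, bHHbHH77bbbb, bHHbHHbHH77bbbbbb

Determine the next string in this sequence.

s(k+1) = bHH·s(k)·bb, so each term gains bHH as a prefix and bb as a suffix.
So the next term is bHH·bHHbHHbHH77bbbbbb·bb.

bHHbHHbHHbHH77bbbbbbbb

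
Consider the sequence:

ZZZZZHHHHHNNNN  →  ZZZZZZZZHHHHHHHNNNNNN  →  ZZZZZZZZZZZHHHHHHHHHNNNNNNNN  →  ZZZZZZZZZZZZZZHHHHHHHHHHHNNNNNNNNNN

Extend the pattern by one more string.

Reading off run lengths: Z runs 5, 8, 11, 14; H runs 5, 7, 9, 11; N runs 4, 6, 8, 10 — each is linear in n, where the shown terms are n = 2, 3, 4, 5.
Setting n = 6 gives 17, 13, 12 characters in each block.

ZZZZZZZZZZZZZZZZZHHHHHHHHHHHHHNNNNNNNNNNNN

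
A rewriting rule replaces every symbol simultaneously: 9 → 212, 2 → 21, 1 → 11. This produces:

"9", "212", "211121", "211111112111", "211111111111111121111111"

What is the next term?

Replace each of the 24 characters of 211111111111111121111111 in place — 21 11 11 11 11 11 11 11 11 11 11 11 11 11 11 11 21 11 11 11 11 11 11 11 — and concatenate.

211111111111111111111111111111112111111111111111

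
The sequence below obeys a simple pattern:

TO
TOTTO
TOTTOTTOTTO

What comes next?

Each string is two copies of the previous one joined by 'T'.
Doubling TOTTOTTOTTO with 'T' between the halves:

TOTTOTTOTTOTTOTTOTTOTTO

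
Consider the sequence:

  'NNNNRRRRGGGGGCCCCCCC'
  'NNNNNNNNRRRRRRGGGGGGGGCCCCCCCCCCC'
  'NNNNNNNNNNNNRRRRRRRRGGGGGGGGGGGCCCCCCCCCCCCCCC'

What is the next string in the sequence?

Each string has the form N^{4n} R^{2n+2} G^{3n+2} C^{4n+3} (n = 1, 2, …).
For the next term, n = 4, so the run lengths are 16, 10, 14, 19.

NNNNNNNNNNNNNNNNRRRRRRRRRRGGGGGGGGGGGGGGCCCCCCCCCCCCCCCCCCC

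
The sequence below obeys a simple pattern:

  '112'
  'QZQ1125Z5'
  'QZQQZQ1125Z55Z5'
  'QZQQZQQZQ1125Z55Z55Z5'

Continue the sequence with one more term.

QZQQZQQZQQZQ1125Z55Z55Z55Z5

Each term wraps the previous one in QZQ on the left and 5Z5 on the right.
So the next term is QZQ·QZQQZQQZQ1125Z55Z55Z5·5Z5.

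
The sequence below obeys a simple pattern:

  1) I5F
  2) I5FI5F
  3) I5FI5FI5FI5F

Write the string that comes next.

s(k+1) = s(k)·s(k) — each term doubles the last.
Doubling I5FI5FI5FI5F:

I5FI5FI5FI5FI5FI5FI5FI5F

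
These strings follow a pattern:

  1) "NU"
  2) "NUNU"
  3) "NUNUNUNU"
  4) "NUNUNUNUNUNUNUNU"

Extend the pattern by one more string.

s(k+1) = s(k)·s(k) — each term doubles the last.
So the next term is two copies of NUNUNUNUNUNUNUNU.

NUNUNUNUNUNUNUNUNUNUNUNUNUNUNUNU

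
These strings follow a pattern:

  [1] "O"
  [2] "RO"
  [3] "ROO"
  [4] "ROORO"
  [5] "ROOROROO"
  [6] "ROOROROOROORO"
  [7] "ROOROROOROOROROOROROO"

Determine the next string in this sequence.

This is a Fibonacci-style word recurrence s(k) = s(k−1)·s(k−2): e.g. RO·O = ROO.
So term 8 is ROOROROOROOROROOROROO·ROOROROOROORO.

ROOROROOROOROROOROROOROOROROOROORO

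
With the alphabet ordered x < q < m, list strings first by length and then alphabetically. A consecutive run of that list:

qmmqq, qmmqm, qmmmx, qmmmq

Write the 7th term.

mxxxq

Advancing 3 positions from qmmmq through qmmmq → qmmmm → mxxxx reaches term 7.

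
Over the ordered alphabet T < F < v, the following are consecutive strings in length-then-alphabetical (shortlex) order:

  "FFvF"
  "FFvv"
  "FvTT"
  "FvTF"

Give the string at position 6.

Advancing 2 positions from FvTF through FvTF → FvTv reaches term 6.

FvFT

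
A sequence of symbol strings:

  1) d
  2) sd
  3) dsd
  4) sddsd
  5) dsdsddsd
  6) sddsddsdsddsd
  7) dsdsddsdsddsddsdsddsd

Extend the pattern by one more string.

This is a Fibonacci-style word recurrence s(k) = s(k−2)·s(k−1): e.g. d·sd = dsd.
So term 8 is sddsddsdsddsd·dsdsddsdsddsddsdsddsd.

sddsddsdsddsddsdsddsdsddsddsdsddsd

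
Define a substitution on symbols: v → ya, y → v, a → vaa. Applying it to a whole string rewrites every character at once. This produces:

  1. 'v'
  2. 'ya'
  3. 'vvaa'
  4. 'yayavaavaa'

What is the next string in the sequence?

vvaavvaayavaavaayavaavaa

Apply φ to yayavaavaa symbol by symbol: y→v, a→vaa, y→v, a→vaa, v→ya, a→vaa, a→vaa, v→ya, a→vaa, a→vaa; joined: v vaa v vaa ya vaa vaa ya vaa vaa.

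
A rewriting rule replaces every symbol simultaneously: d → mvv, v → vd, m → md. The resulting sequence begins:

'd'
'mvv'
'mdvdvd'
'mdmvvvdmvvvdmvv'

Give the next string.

mdmvvmdvdvdvdmvvmdvdvdvdmvvmdvdvd

φ(mdmvvvdmvvvdmvv) expands symbol-by-symbol to md mvv md vd vd vd mvv md vd vd vd mvv md vd vd; joining the 15 pieces gives the next term.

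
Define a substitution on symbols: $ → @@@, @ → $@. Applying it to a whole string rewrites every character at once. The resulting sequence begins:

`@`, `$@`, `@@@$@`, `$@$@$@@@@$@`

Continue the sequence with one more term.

@@@$@@@@$@@@@$@$@$@$@@@@$@

Expanding $@$@$@@@@$@: $→@@@, @→$@, $→@@@, @→$@, $→@@@, @→$@, @→$@, @→$@, @→$@, $→@@@, @→$@. Concatenated: @@@ $@ @@@ $@ @@@ $@ $@ $@ $@ @@@ $@.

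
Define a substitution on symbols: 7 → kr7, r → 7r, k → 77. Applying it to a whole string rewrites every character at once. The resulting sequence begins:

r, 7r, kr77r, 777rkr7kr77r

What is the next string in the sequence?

kr7kr7kr77r777rkr7777rkr7kr77r

Apply φ to 777rkr7kr77r symbol by symbol: 7→kr7, 7→kr7, 7→kr7, r→7r, k→77, r→7r, 7→kr7, k→77, r→7r, 7→kr7, 7→kr7, r→7r; joined: kr7 kr7 kr7 7r 77 7r kr7 77 7r kr7 kr7 7r.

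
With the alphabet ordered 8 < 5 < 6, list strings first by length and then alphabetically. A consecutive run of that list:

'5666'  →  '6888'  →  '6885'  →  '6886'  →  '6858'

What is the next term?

Find the rightmost character of 6858 below 6, bump it to the next letter, and reset everything to its right to 8.

6855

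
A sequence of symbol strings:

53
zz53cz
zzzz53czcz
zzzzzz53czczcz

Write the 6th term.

zzzzzzzzzz53czczczczcz

Every step adds zz to the front and cz to the end of the previous string.
From zzzzzz53czczcz, 2 further steps: zzzzzz53czczcz → zzzzzzzz53czczczcz → (answer).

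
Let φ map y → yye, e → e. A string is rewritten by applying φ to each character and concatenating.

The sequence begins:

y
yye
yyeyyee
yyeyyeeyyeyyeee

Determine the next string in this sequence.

yyeyyeeyyeyyeeeyyeyyeeyyeyyeeee

Applying the rule to each of the 15 symbols of yyeyyeeyyeyyeee gives the pieces yye yye e yye yye e e yye yye e yye yye e e e, which concatenate to the answer.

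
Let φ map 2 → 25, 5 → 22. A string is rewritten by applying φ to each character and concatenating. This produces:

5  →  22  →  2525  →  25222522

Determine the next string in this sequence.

Apply φ to 25222522 symbol by symbol: 2→25, 5→22, 2→25, 2→25, 2→25, 5→22, 2→25, 2→25; joined: 25 22 25 25 25 22 25 25.

2522252525222525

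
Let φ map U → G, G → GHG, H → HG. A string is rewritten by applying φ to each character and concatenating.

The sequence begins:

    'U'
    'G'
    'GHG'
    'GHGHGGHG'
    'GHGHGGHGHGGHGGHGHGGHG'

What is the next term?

Replace each of the 21 characters of GHGHGGHGHGGHGGHGHGGHG in place — GHG HG GHG HG GHG GHG HG GHG HG GHG GHG HG GHG GHG HG GHG HG GHG GHG HG GHG — and concatenate.

GHGHGGHGHGGHGGHGHGGHGHGGHGGHGHGGHGGHGHGGHGHGGHGGHGHGGHG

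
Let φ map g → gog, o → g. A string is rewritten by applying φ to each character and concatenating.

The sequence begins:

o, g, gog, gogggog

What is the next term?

Rewriting each symbol of gogggog: g→gog, o→g, g→gog, g→gog, g→gog, o→g, g→gog, which concatenates to gog g gog gog gog g gog.

gogggoggoggogggog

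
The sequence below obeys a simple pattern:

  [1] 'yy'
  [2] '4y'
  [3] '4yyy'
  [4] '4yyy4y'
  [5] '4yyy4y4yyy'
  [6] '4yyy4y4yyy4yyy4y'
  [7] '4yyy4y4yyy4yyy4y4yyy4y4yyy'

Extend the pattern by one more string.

From term 3 onward, concatenate the last term with the second-to-last: 4y·yy = 4yyy, 4yyy·4y = 4yyy4y, …
Continuing: 4yyy4y4yyy4yyy4y4yyy4y4yyy · 4yyy4y4yyy4yyy4y gives term 8.

4yyy4y4yyy4yyy4y4yyy4y4yyy4yyy4y4yyy4yyy4y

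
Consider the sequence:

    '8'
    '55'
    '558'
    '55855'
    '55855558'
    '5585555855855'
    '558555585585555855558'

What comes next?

5585555855855558555585585555855855

From term 3 onward, concatenate the last term with the second-to-last: 55·8 = 558, 558·55 = 55855, …
Continuing: 558555585585555855558 · 5585555855855 gives term 8.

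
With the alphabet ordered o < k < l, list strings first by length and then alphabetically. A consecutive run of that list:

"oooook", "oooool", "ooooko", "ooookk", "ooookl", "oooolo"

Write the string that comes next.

The successor of oooolo increments the rightmost position that isn't already l and resets every position after it to o.

oooolk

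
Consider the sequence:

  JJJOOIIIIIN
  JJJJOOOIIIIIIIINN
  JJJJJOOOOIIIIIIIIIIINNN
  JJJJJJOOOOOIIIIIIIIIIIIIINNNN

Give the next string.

JJJJJJJOOOOOOIIIIIIIIIIIIIIIIINNNNN

Each string has the form J^{n+2} O^{n+1} I^{3n+2} N^{n} (n = 1, 2, …).
Setting n = 5 gives 7, 6, 17, 5 characters in each block.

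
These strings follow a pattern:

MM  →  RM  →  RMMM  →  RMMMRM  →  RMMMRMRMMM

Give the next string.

RMMMRMRMMMRMMMRM

This is a Fibonacci-style word recurrence s(k) = s(k−1)·s(k−2): e.g. RM·MM = RMMM.
The next term joins RMMMRMRMMM and RMMMRM.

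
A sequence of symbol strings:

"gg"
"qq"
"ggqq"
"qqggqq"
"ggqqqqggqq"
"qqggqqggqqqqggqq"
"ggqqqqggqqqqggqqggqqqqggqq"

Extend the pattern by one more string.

Each term (from the third on) is the two preceding terms concatenated in order: term 3 = gg·qq = ggqq.
The next term joins qqggqqggqqqqggqq and ggqqqqggqqqqggqqggqqqqggqq.

qqggqqggqqqqggqqggqqqqggqqqqggqqggqqqqggqq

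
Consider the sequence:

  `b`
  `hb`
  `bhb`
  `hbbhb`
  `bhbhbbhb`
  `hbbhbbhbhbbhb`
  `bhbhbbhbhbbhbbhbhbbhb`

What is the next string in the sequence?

From term 3 onward, concatenate the second-to-last term with the last: b·hb = bhb, hb·bhb = hbbhb, …
So term 8 is hbbhbbhbhbbhb·bhbhbbhbhbbhbbhbhbbhb.

hbbhbbhbhbbhbbhbhbbhbhbbhbbhbhbbhb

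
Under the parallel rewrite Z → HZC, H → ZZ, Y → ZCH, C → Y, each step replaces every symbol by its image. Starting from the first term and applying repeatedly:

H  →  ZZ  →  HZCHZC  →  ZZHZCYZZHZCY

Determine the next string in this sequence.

Rewriting each symbol of ZZHZCYZZHZCY: Z→HZC, Z→HZC, H→ZZ, Z→HZC, C→Y, Y→ZCH, Z→HZC, Z→HZC, H→ZZ, Z→HZC, C→Y, Y→ZCH, which concatenates to HZC HZC ZZ HZC Y ZCH HZC HZC ZZ HZC Y ZCH.

HZCHZCZZHZCYZCHHZCHZCZZHZCYZCH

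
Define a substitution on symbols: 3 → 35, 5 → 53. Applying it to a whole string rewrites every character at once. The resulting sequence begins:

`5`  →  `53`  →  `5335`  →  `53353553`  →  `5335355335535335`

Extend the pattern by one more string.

53353553355353353553533553353553

Replace each of the 16 characters of 5335355335535335 in place — 53 35 35 53 35 53 53 35 35 53 53 35 53 35 35 53 — and concatenate.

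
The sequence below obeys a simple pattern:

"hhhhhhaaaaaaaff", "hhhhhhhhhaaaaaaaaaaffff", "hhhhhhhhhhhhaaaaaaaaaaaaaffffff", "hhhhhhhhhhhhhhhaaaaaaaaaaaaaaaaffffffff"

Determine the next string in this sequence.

hhhhhhhhhhhhhhhhhhaaaaaaaaaaaaaaaaaaaffffffffff

Reading off run lengths: h runs 6, 9, 12, 15; a runs 7, 10, 13, 16; f runs 2, 4, 6, 8 — each is linear in n, where the shown terms are n = 2, 3, 4, 5.
Setting n = 6 gives 18, 19, 10 characters in each block.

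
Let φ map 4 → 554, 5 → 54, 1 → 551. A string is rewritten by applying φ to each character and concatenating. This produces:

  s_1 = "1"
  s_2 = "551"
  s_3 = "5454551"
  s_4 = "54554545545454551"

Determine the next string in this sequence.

Applying the rule to each of the 17 symbols of 54554545545454551 gives the pieces 54 554 54 54 554 54 554 54 54 554 54 554 54 554 54 54 551, which concatenate to the answer.

54554545455454554545455454554545545454551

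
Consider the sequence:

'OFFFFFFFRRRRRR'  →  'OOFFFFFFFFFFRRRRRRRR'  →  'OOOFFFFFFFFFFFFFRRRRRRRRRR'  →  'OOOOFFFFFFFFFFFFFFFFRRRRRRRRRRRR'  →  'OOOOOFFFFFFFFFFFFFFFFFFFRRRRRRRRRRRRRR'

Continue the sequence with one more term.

Reading off run lengths: O runs 1, 2, 3, 4, 5; F runs 7, 10, 13, 16, 19; R runs 6, 8, 10, 12, 14 — each is linear in n, where the shown terms are n = 2, 3, 4, 5, 6.
At n = 7 the blocks have lengths 6, 22, 16.

OOOOOOFFFFFFFFFFFFFFFFFFFFFFRRRRRRRRRRRRRRRR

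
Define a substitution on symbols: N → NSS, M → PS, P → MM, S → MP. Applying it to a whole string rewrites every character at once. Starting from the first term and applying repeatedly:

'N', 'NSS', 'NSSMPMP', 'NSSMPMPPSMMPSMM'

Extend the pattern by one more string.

Replace each of the 15 characters of NSSMPMPPSMMPSMM in place — NSS MP MP PS MM PS MM MM MP PS PS MM MP PS PS — and concatenate.

NSSMPMPPSMMPSMMMMMPPSPSMMMPPSPS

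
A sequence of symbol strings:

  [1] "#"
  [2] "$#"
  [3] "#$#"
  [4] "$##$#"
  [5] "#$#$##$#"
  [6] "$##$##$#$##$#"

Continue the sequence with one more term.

#$#$##$#$##$##$#$##$#

From term 3 onward, concatenate the second-to-last term with the last: #·$# = #$#, $#·#$# = $##$#, …
So term 7 is #$#$##$#·$##$##$#$##$#.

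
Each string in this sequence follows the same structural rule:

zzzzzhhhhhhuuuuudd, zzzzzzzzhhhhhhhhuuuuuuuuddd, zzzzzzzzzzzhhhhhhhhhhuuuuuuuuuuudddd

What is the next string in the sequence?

Reading off run lengths: z runs 5, 8, 11; h runs 6, 8, 10; u runs 5, 8, 11; d runs 2, 3, 4 — each is linear in n, where the shown terms are n = 2, 3, 4.
Setting n = 5 gives 14, 12, 14, 5 characters in each block.

zzzzzzzzzzzzzzhhhhhhhhhhhhuuuuuuuuuuuuuuddddd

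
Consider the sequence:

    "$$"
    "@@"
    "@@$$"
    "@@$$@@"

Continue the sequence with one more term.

From term 3 onward, concatenate the last term with the second-to-last: @@·$$ = @@$$, @@$$·@@ = @@$$@@, …
Continuing: @@$$@@ · @@$$ gives term 5.

@@$$@@@@$$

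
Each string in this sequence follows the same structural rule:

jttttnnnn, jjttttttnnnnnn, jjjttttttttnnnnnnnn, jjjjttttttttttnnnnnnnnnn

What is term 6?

Term n consists of n-1 j's, followed by 2n t's, followed by 2n n's, where the shown terms are n = 2, 3, 4, 5.
At n = 7 the blocks have lengths 6, 14, 14.

jjjjjjttttttttttttttnnnnnnnnnnnnnn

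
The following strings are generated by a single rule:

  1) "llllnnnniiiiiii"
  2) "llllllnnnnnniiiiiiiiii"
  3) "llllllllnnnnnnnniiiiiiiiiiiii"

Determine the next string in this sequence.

llllllllllnnnnnnnnnniiiiiiiiiiiiiiii

Each string has the form l^{2n} n^{2n} i^{3n+1}, where the shown terms are n = 2, 3, 4.
At n = 5 the blocks have lengths 10, 10, 16.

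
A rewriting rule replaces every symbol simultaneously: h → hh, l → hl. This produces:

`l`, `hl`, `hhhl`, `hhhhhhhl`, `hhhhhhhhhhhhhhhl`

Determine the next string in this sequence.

φ(hhhhhhhhhhhhhhhl) expands symbol-by-symbol to hh hh hh hh hh hh hh hh hh hh hh hh hh hh hh hl; joining the 16 pieces gives the next term.

hhhhhhhhhhhhhhhhhhhhhhhhhhhhhhhl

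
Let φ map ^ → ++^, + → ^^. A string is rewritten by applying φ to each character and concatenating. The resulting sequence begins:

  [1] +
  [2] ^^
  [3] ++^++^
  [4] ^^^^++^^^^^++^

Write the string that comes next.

Replace each of the 14 characters of ^^^^++^^^^^++^ in place — ++^ ++^ ++^ ++^ ^^ ^^ ++^ ++^ ++^ ++^ ++^ ^^ ^^ ++^ — and concatenate.

++^++^++^++^^^^^++^++^++^++^++^^^^^++^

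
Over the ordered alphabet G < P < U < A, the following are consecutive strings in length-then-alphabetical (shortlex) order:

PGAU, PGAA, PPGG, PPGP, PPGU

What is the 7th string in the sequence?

Advancing 2 positions from PPGU through PPGU → PPGA reaches term 7.

PPPG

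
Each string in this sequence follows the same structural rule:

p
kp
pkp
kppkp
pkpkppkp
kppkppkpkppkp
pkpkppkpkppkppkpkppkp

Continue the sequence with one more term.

kppkppkpkppkppkpkppkpkppkppkpkppkp

Each term (from the third on) is the two preceding terms concatenated in order: term 3 = p·kp = pkp.
So term 8 is kppkppkpkppkp·pkpkppkpkppkppkpkppkp.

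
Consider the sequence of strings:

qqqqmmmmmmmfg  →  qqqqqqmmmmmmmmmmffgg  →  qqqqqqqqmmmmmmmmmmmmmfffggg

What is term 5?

qqqqqqqqqqqqmmmmmmmmmmmmmmmmmmmfffffggggg

Reading off run lengths: q runs 4, 6, 8; m runs 7, 10, 13; f runs 1, 2, 3; g runs 1, 2, 3 — each is linear in n, where the shown terms are n = 2, 3, 4.
At n = 6 the blocks have lengths 12, 19, 5, 5.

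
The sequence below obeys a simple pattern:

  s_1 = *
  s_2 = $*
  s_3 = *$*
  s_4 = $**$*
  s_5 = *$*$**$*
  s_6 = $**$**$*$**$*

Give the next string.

Each term (from the third on) is the two preceding terms concatenated in order: term 3 = *·$* = *$*.
Continuing: *$*$**$* · $**$**$*$**$* gives term 7.

*$*$**$*$**$**$*$**$*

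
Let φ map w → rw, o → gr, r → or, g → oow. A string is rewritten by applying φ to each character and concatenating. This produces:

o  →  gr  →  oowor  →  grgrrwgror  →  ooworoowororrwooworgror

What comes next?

grgrrwgrorgrgrrwgrorgrororrwgrgrrwgrorooworgror

Replace each of the 23 characters of ooworoowororrwooworgror in place — gr gr rw gr or gr gr rw gr or gr or or rw gr gr rw gr or oow or gr or — and concatenate.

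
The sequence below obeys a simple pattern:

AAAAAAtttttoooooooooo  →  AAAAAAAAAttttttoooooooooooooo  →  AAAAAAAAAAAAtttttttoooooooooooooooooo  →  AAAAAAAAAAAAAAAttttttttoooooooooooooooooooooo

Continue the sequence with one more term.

Term n consists of 3n A's, followed by n+3 t's, followed by 4n+2 o's, where the shown terms are n = 2, 3, 4, 5.
Setting n = 6 gives 18, 9, 26 characters in each block.

AAAAAAAAAAAAAAAAAAtttttttttoooooooooooooooooooooooooo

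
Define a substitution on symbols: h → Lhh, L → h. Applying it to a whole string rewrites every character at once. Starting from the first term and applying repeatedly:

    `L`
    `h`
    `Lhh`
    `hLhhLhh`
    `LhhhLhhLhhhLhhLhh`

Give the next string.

Replace each of the 17 characters of LhhhLhhLhhhLhhLhh in place — h Lhh Lhh Lhh h Lhh Lhh h Lhh Lhh Lhh h Lhh Lhh h Lhh Lhh — and concatenate.

hLhhLhhLhhhLhhLhhhLhhLhhLhhhLhhLhhhLhhLhh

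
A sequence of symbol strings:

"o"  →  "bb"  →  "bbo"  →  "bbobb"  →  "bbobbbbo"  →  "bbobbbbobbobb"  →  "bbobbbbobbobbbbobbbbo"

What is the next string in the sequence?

bbobbbbobbobbbbobbbbobbobbbbobbobb

From term 3 onward, concatenate the last term with the second-to-last: bb·o = bbo, bbo·bb = bbobb, …
The next term joins bbobbbbobbobbbbobbbbo and bbobbbbobbobb.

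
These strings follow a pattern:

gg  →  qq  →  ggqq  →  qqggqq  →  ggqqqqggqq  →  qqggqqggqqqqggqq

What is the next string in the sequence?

ggqqqqggqqqqggqqggqqqqggqq

This is a Fibonacci-style word recurrence s(k) = s(k−2)·s(k−1): e.g. gg·qq = ggqq.
So term 7 is ggqqqqggqq·qqggqqggqqqqggqq.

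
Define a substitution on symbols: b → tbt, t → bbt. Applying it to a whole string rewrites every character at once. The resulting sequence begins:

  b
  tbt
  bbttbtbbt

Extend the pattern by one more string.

tbttbtbbtbbttbtbbttbttbtbbt

Apply φ to bbttbtbbt symbol by symbol: b→tbt, b→tbt, t→bbt, t→bbt, b→tbt, t→bbt, b→tbt, b→tbt, t→bbt; joined: tbt tbt bbt bbt tbt bbt tbt tbt bbt.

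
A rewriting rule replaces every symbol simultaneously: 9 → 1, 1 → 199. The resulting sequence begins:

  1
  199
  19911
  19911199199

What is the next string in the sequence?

Expanding 19911199199: 1→199, 9→1, 9→1, 1→199, 1→199, 1→199, 9→1, 9→1, 1→199, 9→1, 9→1. Concatenated: 199 1 1 199 199 199 1 1 199 1 1.

199111991991991119911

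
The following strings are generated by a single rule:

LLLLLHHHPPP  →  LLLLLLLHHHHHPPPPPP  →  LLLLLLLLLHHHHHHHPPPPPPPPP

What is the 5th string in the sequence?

LLLLLLLLLLLLLHHHHHHHHHHHPPPPPPPPPPPPPPP

The n-th term is 2n+3 L's then 2n+1 H's then 3n P's (n = 1, 2, …).
At n = 5 the blocks have lengths 13, 11, 15.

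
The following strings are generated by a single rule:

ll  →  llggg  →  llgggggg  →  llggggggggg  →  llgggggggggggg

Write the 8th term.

The strings grow by a fixed suffix ggg each time.
From llgggggggggggg, 3 further steps: llgggggggggggg → llggggggggggggggg → llgggggggggggggggggg → (answer).

llggggggggggggggggggggg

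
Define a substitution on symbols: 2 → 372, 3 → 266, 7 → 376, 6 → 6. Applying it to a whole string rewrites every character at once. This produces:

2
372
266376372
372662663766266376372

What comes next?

Rewriting the 21 symbols of 372662663766266376372 one by one yields 266 376 372 6 6 372 6 6 266 376 6 6 372 6 6 266 376 6 266 376 372; concatenated:

266376372663726626637666372662663766266376372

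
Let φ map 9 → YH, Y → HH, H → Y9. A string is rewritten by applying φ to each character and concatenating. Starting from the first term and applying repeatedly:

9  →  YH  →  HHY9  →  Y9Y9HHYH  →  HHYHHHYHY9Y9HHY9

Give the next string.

Y9Y9HHY9Y9Y9HHY9HHYHHHYHY9Y9HHYH

Applying the rule to each of the 16 symbols of HHYHHHYHY9Y9HHY9 gives the pieces Y9 Y9 HH Y9 Y9 Y9 HH Y9 HH YH HH YH Y9 Y9 HH YH, which concatenate to the answer.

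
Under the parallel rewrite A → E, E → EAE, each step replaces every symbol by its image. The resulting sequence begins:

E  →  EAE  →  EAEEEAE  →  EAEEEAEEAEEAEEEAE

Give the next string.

Replace each of the 17 characters of EAEEEAEEAEEAEEEAE in place — EAE E EAE EAE EAE E EAE EAE E EAE EAE E EAE EAE EAE E EAE — and concatenate.

EAEEEAEEAEEAEEEAEEAEEEAEEAEEEAEEAEEAEEEAE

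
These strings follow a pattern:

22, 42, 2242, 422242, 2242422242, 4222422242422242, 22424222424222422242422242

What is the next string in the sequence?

From term 3 onward, concatenate the second-to-last term with the last: 22·42 = 2242, 42·2242 = 422242, …
So term 8 is 4222422242422242·22424222424222422242422242.

422242224242224222424222424222422242422242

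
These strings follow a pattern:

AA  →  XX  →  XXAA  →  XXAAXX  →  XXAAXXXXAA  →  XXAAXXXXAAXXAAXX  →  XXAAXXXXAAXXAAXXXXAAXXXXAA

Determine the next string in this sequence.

Each term (from the third on) is the previous term followed by the one before it: term 3 = XX·AA = XXAA.
Continuing: XXAAXXXXAAXXAAXXXXAAXXXXAA · XXAAXXXXAAXXAAXX gives term 8.

XXAAXXXXAAXXAAXXXXAAXXXXAAXXAAXXXXAAXXAAXX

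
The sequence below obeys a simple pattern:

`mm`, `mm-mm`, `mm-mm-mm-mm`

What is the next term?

Every step duplicates the string with '-' between the halves.
So the next term is two copies of mm-mm-mm-mm with '-' between the halves.

mm-mm-mm-mm-mm-mm-mm-mm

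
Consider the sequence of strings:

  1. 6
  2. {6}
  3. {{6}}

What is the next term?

Each term wraps the previous one in { on the left and } on the right.
Applying this once more to {{6}}:

{{{6}}}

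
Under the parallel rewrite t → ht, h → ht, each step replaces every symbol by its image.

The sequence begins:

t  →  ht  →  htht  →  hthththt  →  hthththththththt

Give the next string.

Rewriting the 16 symbols of hthththththththt one by one yields ht ht ht ht ht ht ht ht ht ht ht ht ht ht ht ht; concatenated:

hthththththththththththththththt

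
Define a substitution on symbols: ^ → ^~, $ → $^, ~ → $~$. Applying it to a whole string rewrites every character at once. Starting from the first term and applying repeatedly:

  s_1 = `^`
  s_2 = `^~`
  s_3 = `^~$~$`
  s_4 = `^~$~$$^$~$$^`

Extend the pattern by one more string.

^~$~$$^$~$$^$^^~$^$~$$^$^^~

Apply φ to ^~$~$$^$~$$^ symbol by symbol: ^→^~, ~→$~$, $→$^, ~→$~$, $→$^, $→$^, ^→^~, $→$^, ~→$~$, $→$^, $→$^, ^→^~; joined: ^~ $~$ $^ $~$ $^ $^ ^~ $^ $~$ $^ $^ ^~.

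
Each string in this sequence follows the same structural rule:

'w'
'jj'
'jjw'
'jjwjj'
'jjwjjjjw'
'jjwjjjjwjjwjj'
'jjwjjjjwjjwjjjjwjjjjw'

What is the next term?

Each term (from the third on) is the previous term followed by the one before it: term 3 = jj·w = jjw.
So term 8 is jjwjjjjwjjwjjjjwjjjjw·jjwjjjjwjjwjj.

jjwjjjjwjjwjjjjwjjjjwjjwjjjjwjjwjj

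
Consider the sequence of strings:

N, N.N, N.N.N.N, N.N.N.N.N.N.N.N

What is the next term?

Each string is two copies of the previous one joined by '.'.
Doubling N.N.N.N.N.N.N.N with '.' between the halves:

N.N.N.N.N.N.N.N.N.N.N.N.N.N.N.N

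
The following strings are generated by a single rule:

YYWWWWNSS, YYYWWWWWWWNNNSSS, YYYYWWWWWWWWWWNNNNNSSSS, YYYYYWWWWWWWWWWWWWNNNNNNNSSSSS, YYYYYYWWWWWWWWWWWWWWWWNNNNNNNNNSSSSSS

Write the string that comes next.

Each string has the form Y^{n+1} W^{3n+1} N^{2n-1} S^{n+1} (n = 1, 2, …).
At n = 6 the blocks have lengths 7, 19, 11, 7.

YYYYYYYWWWWWWWWWWWWWWWWWWWNNNNNNNNNNNSSSSSSS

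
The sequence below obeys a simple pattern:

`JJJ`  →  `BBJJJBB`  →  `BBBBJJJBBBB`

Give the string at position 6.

BBBBBBBBBBJJJBBBBBBBBBB

Every step adds BB to the front and BB to the end of the previous string.
From BBBBJJJBBBB, 3 further steps: BBBBJJJBBBB → BBBBBBJJJBBBBBB → BBBBBBBBJJJBBBBBBBB → (answer).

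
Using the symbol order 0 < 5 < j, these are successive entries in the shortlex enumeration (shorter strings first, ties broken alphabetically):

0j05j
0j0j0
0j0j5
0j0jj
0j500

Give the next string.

0j505

The successor of 0j500 increments the rightmost position that isn't already j and resets every position after it to 0.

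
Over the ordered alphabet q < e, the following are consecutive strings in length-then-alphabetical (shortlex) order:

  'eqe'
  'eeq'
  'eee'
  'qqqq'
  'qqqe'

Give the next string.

Find the rightmost character of qqqe below e, bump it to the next letter, and reset everything to its right to q.

qqeq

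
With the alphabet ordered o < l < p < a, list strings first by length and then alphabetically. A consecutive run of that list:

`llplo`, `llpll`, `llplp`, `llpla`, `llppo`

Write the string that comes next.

llppl

The successor of llppo increments the rightmost position that isn't already a and resets every position after it to o.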